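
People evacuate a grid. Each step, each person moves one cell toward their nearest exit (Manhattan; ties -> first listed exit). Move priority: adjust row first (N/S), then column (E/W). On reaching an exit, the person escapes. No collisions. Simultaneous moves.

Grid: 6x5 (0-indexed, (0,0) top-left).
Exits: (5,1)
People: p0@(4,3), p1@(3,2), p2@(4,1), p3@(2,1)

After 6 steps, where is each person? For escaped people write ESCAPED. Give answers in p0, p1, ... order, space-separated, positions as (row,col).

Step 1: p0:(4,3)->(5,3) | p1:(3,2)->(4,2) | p2:(4,1)->(5,1)->EXIT | p3:(2,1)->(3,1)
Step 2: p0:(5,3)->(5,2) | p1:(4,2)->(5,2) | p2:escaped | p3:(3,1)->(4,1)
Step 3: p0:(5,2)->(5,1)->EXIT | p1:(5,2)->(5,1)->EXIT | p2:escaped | p3:(4,1)->(5,1)->EXIT

ESCAPED ESCAPED ESCAPED ESCAPED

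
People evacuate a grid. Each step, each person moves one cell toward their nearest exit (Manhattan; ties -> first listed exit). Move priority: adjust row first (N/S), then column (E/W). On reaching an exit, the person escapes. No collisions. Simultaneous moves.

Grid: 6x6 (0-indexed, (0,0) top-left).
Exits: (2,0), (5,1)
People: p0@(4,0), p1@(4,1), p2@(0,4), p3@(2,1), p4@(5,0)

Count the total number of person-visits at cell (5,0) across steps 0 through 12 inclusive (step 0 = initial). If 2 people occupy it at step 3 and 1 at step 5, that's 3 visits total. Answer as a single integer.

Step 0: p0@(4,0) p1@(4,1) p2@(0,4) p3@(2,1) p4@(5,0) -> at (5,0): 1 [p4], cum=1
Step 1: p0@(3,0) p1@ESC p2@(1,4) p3@ESC p4@ESC -> at (5,0): 0 [-], cum=1
Step 2: p0@ESC p1@ESC p2@(2,4) p3@ESC p4@ESC -> at (5,0): 0 [-], cum=1
Step 3: p0@ESC p1@ESC p2@(2,3) p3@ESC p4@ESC -> at (5,0): 0 [-], cum=1
Step 4: p0@ESC p1@ESC p2@(2,2) p3@ESC p4@ESC -> at (5,0): 0 [-], cum=1
Step 5: p0@ESC p1@ESC p2@(2,1) p3@ESC p4@ESC -> at (5,0): 0 [-], cum=1
Step 6: p0@ESC p1@ESC p2@ESC p3@ESC p4@ESC -> at (5,0): 0 [-], cum=1
Total visits = 1

Answer: 1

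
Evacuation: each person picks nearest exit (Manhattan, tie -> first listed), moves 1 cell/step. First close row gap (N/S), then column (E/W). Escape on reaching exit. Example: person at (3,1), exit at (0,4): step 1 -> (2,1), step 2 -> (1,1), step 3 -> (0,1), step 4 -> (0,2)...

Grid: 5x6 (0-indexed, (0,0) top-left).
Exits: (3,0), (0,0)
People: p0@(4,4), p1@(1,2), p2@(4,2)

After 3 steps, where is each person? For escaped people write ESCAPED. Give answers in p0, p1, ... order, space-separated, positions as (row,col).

Step 1: p0:(4,4)->(3,4) | p1:(1,2)->(0,2) | p2:(4,2)->(3,2)
Step 2: p0:(3,4)->(3,3) | p1:(0,2)->(0,1) | p2:(3,2)->(3,1)
Step 3: p0:(3,3)->(3,2) | p1:(0,1)->(0,0)->EXIT | p2:(3,1)->(3,0)->EXIT

(3,2) ESCAPED ESCAPED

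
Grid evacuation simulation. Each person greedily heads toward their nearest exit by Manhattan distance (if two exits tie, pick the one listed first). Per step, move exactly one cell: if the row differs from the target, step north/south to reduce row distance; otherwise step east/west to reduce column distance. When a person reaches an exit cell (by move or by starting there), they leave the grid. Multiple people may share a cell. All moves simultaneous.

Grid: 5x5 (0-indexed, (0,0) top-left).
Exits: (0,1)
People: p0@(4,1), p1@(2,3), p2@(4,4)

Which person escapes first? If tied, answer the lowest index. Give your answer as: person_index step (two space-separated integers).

Answer: 0 4

Derivation:
Step 1: p0:(4,1)->(3,1) | p1:(2,3)->(1,3) | p2:(4,4)->(3,4)
Step 2: p0:(3,1)->(2,1) | p1:(1,3)->(0,3) | p2:(3,4)->(2,4)
Step 3: p0:(2,1)->(1,1) | p1:(0,3)->(0,2) | p2:(2,4)->(1,4)
Step 4: p0:(1,1)->(0,1)->EXIT | p1:(0,2)->(0,1)->EXIT | p2:(1,4)->(0,4)
Step 5: p0:escaped | p1:escaped | p2:(0,4)->(0,3)
Step 6: p0:escaped | p1:escaped | p2:(0,3)->(0,2)
Step 7: p0:escaped | p1:escaped | p2:(0,2)->(0,1)->EXIT
Exit steps: [4, 4, 7]
First to escape: p0 at step 4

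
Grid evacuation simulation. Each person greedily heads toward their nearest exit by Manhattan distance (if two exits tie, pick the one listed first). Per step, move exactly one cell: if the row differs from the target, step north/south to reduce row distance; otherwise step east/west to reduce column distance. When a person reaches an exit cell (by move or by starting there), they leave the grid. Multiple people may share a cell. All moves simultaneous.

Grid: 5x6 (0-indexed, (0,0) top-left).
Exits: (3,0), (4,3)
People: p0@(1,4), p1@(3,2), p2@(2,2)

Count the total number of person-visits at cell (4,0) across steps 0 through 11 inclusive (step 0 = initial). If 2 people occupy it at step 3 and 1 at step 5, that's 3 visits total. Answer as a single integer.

Step 0: p0@(1,4) p1@(3,2) p2@(2,2) -> at (4,0): 0 [-], cum=0
Step 1: p0@(2,4) p1@(3,1) p2@(3,2) -> at (4,0): 0 [-], cum=0
Step 2: p0@(3,4) p1@ESC p2@(3,1) -> at (4,0): 0 [-], cum=0
Step 3: p0@(4,4) p1@ESC p2@ESC -> at (4,0): 0 [-], cum=0
Step 4: p0@ESC p1@ESC p2@ESC -> at (4,0): 0 [-], cum=0
Total visits = 0

Answer: 0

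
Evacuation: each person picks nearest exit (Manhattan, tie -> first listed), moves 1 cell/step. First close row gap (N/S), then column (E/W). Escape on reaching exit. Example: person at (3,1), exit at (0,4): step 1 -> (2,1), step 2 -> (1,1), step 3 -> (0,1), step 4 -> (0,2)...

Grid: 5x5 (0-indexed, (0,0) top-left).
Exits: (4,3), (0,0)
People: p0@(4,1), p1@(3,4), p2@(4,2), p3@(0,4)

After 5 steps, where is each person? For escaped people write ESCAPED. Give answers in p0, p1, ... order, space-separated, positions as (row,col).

Step 1: p0:(4,1)->(4,2) | p1:(3,4)->(4,4) | p2:(4,2)->(4,3)->EXIT | p3:(0,4)->(0,3)
Step 2: p0:(4,2)->(4,3)->EXIT | p1:(4,4)->(4,3)->EXIT | p2:escaped | p3:(0,3)->(0,2)
Step 3: p0:escaped | p1:escaped | p2:escaped | p3:(0,2)->(0,1)
Step 4: p0:escaped | p1:escaped | p2:escaped | p3:(0,1)->(0,0)->EXIT

ESCAPED ESCAPED ESCAPED ESCAPED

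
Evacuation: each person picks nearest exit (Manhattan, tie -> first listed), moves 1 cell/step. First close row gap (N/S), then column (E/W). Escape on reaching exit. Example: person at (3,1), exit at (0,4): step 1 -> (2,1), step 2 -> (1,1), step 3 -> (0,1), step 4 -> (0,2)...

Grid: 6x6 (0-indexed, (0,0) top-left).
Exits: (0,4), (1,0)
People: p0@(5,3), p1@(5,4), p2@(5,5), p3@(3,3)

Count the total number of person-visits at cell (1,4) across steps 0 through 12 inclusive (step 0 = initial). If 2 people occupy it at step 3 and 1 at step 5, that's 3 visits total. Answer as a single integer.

Answer: 1

Derivation:
Step 0: p0@(5,3) p1@(5,4) p2@(5,5) p3@(3,3) -> at (1,4): 0 [-], cum=0
Step 1: p0@(4,3) p1@(4,4) p2@(4,5) p3@(2,3) -> at (1,4): 0 [-], cum=0
Step 2: p0@(3,3) p1@(3,4) p2@(3,5) p3@(1,3) -> at (1,4): 0 [-], cum=0
Step 3: p0@(2,3) p1@(2,4) p2@(2,5) p3@(0,3) -> at (1,4): 0 [-], cum=0
Step 4: p0@(1,3) p1@(1,4) p2@(1,5) p3@ESC -> at (1,4): 1 [p1], cum=1
Step 5: p0@(0,3) p1@ESC p2@(0,5) p3@ESC -> at (1,4): 0 [-], cum=1
Step 6: p0@ESC p1@ESC p2@ESC p3@ESC -> at (1,4): 0 [-], cum=1
Total visits = 1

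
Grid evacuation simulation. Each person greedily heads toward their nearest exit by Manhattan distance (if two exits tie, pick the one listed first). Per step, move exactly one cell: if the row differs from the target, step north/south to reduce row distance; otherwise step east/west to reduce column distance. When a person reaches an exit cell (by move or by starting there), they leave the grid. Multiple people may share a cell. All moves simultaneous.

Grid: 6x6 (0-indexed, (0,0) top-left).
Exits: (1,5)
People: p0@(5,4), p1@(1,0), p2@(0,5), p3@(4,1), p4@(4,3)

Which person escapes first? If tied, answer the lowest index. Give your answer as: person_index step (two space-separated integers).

Answer: 2 1

Derivation:
Step 1: p0:(5,4)->(4,4) | p1:(1,0)->(1,1) | p2:(0,5)->(1,5)->EXIT | p3:(4,1)->(3,1) | p4:(4,3)->(3,3)
Step 2: p0:(4,4)->(3,4) | p1:(1,1)->(1,2) | p2:escaped | p3:(3,1)->(2,1) | p4:(3,3)->(2,3)
Step 3: p0:(3,4)->(2,4) | p1:(1,2)->(1,3) | p2:escaped | p3:(2,1)->(1,1) | p4:(2,3)->(1,3)
Step 4: p0:(2,4)->(1,4) | p1:(1,3)->(1,4) | p2:escaped | p3:(1,1)->(1,2) | p4:(1,3)->(1,4)
Step 5: p0:(1,4)->(1,5)->EXIT | p1:(1,4)->(1,5)->EXIT | p2:escaped | p3:(1,2)->(1,3) | p4:(1,4)->(1,5)->EXIT
Step 6: p0:escaped | p1:escaped | p2:escaped | p3:(1,3)->(1,4) | p4:escaped
Step 7: p0:escaped | p1:escaped | p2:escaped | p3:(1,4)->(1,5)->EXIT | p4:escaped
Exit steps: [5, 5, 1, 7, 5]
First to escape: p2 at step 1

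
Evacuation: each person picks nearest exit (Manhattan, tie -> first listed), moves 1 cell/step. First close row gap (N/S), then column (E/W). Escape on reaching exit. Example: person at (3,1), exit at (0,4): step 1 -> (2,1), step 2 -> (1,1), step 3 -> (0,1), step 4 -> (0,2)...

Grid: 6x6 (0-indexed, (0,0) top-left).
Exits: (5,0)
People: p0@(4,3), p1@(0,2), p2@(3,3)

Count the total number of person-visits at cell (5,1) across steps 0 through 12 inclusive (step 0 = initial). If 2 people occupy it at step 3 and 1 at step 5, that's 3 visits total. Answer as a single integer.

Answer: 3

Derivation:
Step 0: p0@(4,3) p1@(0,2) p2@(3,3) -> at (5,1): 0 [-], cum=0
Step 1: p0@(5,3) p1@(1,2) p2@(4,3) -> at (5,1): 0 [-], cum=0
Step 2: p0@(5,2) p1@(2,2) p2@(5,3) -> at (5,1): 0 [-], cum=0
Step 3: p0@(5,1) p1@(3,2) p2@(5,2) -> at (5,1): 1 [p0], cum=1
Step 4: p0@ESC p1@(4,2) p2@(5,1) -> at (5,1): 1 [p2], cum=2
Step 5: p0@ESC p1@(5,2) p2@ESC -> at (5,1): 0 [-], cum=2
Step 6: p0@ESC p1@(5,1) p2@ESC -> at (5,1): 1 [p1], cum=3
Step 7: p0@ESC p1@ESC p2@ESC -> at (5,1): 0 [-], cum=3
Total visits = 3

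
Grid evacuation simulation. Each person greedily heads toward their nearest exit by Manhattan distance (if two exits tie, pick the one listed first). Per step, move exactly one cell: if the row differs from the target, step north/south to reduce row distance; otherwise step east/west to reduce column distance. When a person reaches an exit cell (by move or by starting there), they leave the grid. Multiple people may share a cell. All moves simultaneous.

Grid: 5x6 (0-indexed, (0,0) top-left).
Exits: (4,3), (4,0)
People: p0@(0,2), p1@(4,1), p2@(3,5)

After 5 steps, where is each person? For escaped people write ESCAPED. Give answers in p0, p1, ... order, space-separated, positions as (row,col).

Step 1: p0:(0,2)->(1,2) | p1:(4,1)->(4,0)->EXIT | p2:(3,5)->(4,5)
Step 2: p0:(1,2)->(2,2) | p1:escaped | p2:(4,5)->(4,4)
Step 3: p0:(2,2)->(3,2) | p1:escaped | p2:(4,4)->(4,3)->EXIT
Step 4: p0:(3,2)->(4,2) | p1:escaped | p2:escaped
Step 5: p0:(4,2)->(4,3)->EXIT | p1:escaped | p2:escaped

ESCAPED ESCAPED ESCAPED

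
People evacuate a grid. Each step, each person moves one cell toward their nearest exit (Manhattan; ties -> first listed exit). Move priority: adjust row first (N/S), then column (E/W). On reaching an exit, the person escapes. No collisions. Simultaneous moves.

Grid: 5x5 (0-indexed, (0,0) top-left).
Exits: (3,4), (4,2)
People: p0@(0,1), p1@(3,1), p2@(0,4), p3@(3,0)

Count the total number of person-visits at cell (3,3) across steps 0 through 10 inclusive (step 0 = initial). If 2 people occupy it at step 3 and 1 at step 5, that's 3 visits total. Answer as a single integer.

Answer: 0

Derivation:
Step 0: p0@(0,1) p1@(3,1) p2@(0,4) p3@(3,0) -> at (3,3): 0 [-], cum=0
Step 1: p0@(1,1) p1@(4,1) p2@(1,4) p3@(4,0) -> at (3,3): 0 [-], cum=0
Step 2: p0@(2,1) p1@ESC p2@(2,4) p3@(4,1) -> at (3,3): 0 [-], cum=0
Step 3: p0@(3,1) p1@ESC p2@ESC p3@ESC -> at (3,3): 0 [-], cum=0
Step 4: p0@(4,1) p1@ESC p2@ESC p3@ESC -> at (3,3): 0 [-], cum=0
Step 5: p0@ESC p1@ESC p2@ESC p3@ESC -> at (3,3): 0 [-], cum=0
Total visits = 0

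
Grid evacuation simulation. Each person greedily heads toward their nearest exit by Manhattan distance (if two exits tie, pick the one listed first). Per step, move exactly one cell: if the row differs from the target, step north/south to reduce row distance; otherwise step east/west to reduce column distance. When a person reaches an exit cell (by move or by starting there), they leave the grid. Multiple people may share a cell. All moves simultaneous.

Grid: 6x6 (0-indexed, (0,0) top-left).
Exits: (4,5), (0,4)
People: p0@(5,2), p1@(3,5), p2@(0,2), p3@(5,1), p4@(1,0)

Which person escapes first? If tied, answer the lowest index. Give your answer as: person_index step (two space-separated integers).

Answer: 1 1

Derivation:
Step 1: p0:(5,2)->(4,2) | p1:(3,5)->(4,5)->EXIT | p2:(0,2)->(0,3) | p3:(5,1)->(4,1) | p4:(1,0)->(0,0)
Step 2: p0:(4,2)->(4,3) | p1:escaped | p2:(0,3)->(0,4)->EXIT | p3:(4,1)->(4,2) | p4:(0,0)->(0,1)
Step 3: p0:(4,3)->(4,4) | p1:escaped | p2:escaped | p3:(4,2)->(4,3) | p4:(0,1)->(0,2)
Step 4: p0:(4,4)->(4,5)->EXIT | p1:escaped | p2:escaped | p3:(4,3)->(4,4) | p4:(0,2)->(0,3)
Step 5: p0:escaped | p1:escaped | p2:escaped | p3:(4,4)->(4,5)->EXIT | p4:(0,3)->(0,4)->EXIT
Exit steps: [4, 1, 2, 5, 5]
First to escape: p1 at step 1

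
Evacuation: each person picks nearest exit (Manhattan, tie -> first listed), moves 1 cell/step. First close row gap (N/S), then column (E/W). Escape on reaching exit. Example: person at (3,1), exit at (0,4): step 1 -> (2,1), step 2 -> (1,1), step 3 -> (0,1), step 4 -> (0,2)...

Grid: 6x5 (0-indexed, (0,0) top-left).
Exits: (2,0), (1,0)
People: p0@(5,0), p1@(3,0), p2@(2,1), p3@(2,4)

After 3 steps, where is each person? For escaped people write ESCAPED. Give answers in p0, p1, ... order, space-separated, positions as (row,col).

Step 1: p0:(5,0)->(4,0) | p1:(3,0)->(2,0)->EXIT | p2:(2,1)->(2,0)->EXIT | p3:(2,4)->(2,3)
Step 2: p0:(4,0)->(3,0) | p1:escaped | p2:escaped | p3:(2,3)->(2,2)
Step 3: p0:(3,0)->(2,0)->EXIT | p1:escaped | p2:escaped | p3:(2,2)->(2,1)

ESCAPED ESCAPED ESCAPED (2,1)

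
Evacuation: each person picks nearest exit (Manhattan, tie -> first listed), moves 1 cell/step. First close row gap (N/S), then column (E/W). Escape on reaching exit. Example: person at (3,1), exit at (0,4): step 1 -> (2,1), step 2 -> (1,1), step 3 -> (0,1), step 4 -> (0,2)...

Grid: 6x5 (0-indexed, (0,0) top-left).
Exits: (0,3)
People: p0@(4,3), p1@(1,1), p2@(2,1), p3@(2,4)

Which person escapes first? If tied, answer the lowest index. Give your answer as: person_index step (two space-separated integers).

Answer: 1 3

Derivation:
Step 1: p0:(4,3)->(3,3) | p1:(1,1)->(0,1) | p2:(2,1)->(1,1) | p3:(2,4)->(1,4)
Step 2: p0:(3,3)->(2,3) | p1:(0,1)->(0,2) | p2:(1,1)->(0,1) | p3:(1,4)->(0,4)
Step 3: p0:(2,3)->(1,3) | p1:(0,2)->(0,3)->EXIT | p2:(0,1)->(0,2) | p3:(0,4)->(0,3)->EXIT
Step 4: p0:(1,3)->(0,3)->EXIT | p1:escaped | p2:(0,2)->(0,3)->EXIT | p3:escaped
Exit steps: [4, 3, 4, 3]
First to escape: p1 at step 3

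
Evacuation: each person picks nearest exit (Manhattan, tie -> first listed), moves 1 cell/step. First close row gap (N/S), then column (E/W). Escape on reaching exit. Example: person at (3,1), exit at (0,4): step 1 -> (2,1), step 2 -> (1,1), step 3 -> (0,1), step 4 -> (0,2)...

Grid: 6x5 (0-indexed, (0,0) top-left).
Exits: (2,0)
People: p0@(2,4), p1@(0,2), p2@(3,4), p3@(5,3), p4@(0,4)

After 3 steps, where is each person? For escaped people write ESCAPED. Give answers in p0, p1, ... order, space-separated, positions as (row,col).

Step 1: p0:(2,4)->(2,3) | p1:(0,2)->(1,2) | p2:(3,4)->(2,4) | p3:(5,3)->(4,3) | p4:(0,4)->(1,4)
Step 2: p0:(2,3)->(2,2) | p1:(1,2)->(2,2) | p2:(2,4)->(2,3) | p3:(4,3)->(3,3) | p4:(1,4)->(2,4)
Step 3: p0:(2,2)->(2,1) | p1:(2,2)->(2,1) | p2:(2,3)->(2,2) | p3:(3,3)->(2,3) | p4:(2,4)->(2,3)

(2,1) (2,1) (2,2) (2,3) (2,3)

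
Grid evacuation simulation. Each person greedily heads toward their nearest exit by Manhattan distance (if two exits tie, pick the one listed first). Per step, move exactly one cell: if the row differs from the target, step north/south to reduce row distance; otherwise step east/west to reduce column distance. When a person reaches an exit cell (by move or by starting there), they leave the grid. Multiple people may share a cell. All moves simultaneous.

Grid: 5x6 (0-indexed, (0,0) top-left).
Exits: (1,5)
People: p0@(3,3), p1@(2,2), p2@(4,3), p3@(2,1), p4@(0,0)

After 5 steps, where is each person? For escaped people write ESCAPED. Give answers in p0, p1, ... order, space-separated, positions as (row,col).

Step 1: p0:(3,3)->(2,3) | p1:(2,2)->(1,2) | p2:(4,3)->(3,3) | p3:(2,1)->(1,1) | p4:(0,0)->(1,0)
Step 2: p0:(2,3)->(1,3) | p1:(1,2)->(1,3) | p2:(3,3)->(2,3) | p3:(1,1)->(1,2) | p4:(1,0)->(1,1)
Step 3: p0:(1,3)->(1,4) | p1:(1,3)->(1,4) | p2:(2,3)->(1,3) | p3:(1,2)->(1,3) | p4:(1,1)->(1,2)
Step 4: p0:(1,4)->(1,5)->EXIT | p1:(1,4)->(1,5)->EXIT | p2:(1,3)->(1,4) | p3:(1,3)->(1,4) | p4:(1,2)->(1,3)
Step 5: p0:escaped | p1:escaped | p2:(1,4)->(1,5)->EXIT | p3:(1,4)->(1,5)->EXIT | p4:(1,3)->(1,4)

ESCAPED ESCAPED ESCAPED ESCAPED (1,4)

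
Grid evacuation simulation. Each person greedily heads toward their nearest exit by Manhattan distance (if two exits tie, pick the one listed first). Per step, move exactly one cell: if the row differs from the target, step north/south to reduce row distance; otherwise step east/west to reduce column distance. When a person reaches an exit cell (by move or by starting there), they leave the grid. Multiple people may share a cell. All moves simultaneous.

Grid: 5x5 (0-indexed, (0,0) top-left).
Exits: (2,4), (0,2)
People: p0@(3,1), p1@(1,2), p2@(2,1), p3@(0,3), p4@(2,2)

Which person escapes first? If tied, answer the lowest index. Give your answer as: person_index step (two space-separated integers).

Answer: 1 1

Derivation:
Step 1: p0:(3,1)->(2,1) | p1:(1,2)->(0,2)->EXIT | p2:(2,1)->(2,2) | p3:(0,3)->(0,2)->EXIT | p4:(2,2)->(2,3)
Step 2: p0:(2,1)->(2,2) | p1:escaped | p2:(2,2)->(2,3) | p3:escaped | p4:(2,3)->(2,4)->EXIT
Step 3: p0:(2,2)->(2,3) | p1:escaped | p2:(2,3)->(2,4)->EXIT | p3:escaped | p4:escaped
Step 4: p0:(2,3)->(2,4)->EXIT | p1:escaped | p2:escaped | p3:escaped | p4:escaped
Exit steps: [4, 1, 3, 1, 2]
First to escape: p1 at step 1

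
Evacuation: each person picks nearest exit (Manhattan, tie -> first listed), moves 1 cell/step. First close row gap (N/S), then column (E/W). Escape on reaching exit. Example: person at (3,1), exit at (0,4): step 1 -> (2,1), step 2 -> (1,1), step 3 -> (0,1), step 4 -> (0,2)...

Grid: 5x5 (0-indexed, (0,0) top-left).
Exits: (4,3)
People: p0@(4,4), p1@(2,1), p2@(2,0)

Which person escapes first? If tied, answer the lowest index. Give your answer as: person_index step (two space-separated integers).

Answer: 0 1

Derivation:
Step 1: p0:(4,4)->(4,3)->EXIT | p1:(2,1)->(3,1) | p2:(2,0)->(3,0)
Step 2: p0:escaped | p1:(3,1)->(4,1) | p2:(3,0)->(4,0)
Step 3: p0:escaped | p1:(4,1)->(4,2) | p2:(4,0)->(4,1)
Step 4: p0:escaped | p1:(4,2)->(4,3)->EXIT | p2:(4,1)->(4,2)
Step 5: p0:escaped | p1:escaped | p2:(4,2)->(4,3)->EXIT
Exit steps: [1, 4, 5]
First to escape: p0 at step 1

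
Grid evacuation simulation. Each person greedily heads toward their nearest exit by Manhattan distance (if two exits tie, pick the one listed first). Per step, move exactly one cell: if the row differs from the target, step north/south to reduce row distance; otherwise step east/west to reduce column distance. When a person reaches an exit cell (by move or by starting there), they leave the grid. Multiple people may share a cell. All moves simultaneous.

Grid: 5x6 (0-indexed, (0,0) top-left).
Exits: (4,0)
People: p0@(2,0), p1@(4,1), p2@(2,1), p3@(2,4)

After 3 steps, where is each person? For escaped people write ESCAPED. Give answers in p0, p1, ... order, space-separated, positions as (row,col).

Step 1: p0:(2,0)->(3,0) | p1:(4,1)->(4,0)->EXIT | p2:(2,1)->(3,1) | p3:(2,4)->(3,4)
Step 2: p0:(3,0)->(4,0)->EXIT | p1:escaped | p2:(3,1)->(4,1) | p3:(3,4)->(4,4)
Step 3: p0:escaped | p1:escaped | p2:(4,1)->(4,0)->EXIT | p3:(4,4)->(4,3)

ESCAPED ESCAPED ESCAPED (4,3)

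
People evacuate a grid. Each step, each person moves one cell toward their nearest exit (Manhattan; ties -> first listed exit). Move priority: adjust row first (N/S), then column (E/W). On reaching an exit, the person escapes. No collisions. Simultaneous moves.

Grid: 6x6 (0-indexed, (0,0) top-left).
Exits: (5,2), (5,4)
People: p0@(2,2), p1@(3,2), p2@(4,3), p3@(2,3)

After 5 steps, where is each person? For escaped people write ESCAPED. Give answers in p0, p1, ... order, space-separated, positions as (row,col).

Step 1: p0:(2,2)->(3,2) | p1:(3,2)->(4,2) | p2:(4,3)->(5,3) | p3:(2,3)->(3,3)
Step 2: p0:(3,2)->(4,2) | p1:(4,2)->(5,2)->EXIT | p2:(5,3)->(5,2)->EXIT | p3:(3,3)->(4,3)
Step 3: p0:(4,2)->(5,2)->EXIT | p1:escaped | p2:escaped | p3:(4,3)->(5,3)
Step 4: p0:escaped | p1:escaped | p2:escaped | p3:(5,3)->(5,2)->EXIT

ESCAPED ESCAPED ESCAPED ESCAPED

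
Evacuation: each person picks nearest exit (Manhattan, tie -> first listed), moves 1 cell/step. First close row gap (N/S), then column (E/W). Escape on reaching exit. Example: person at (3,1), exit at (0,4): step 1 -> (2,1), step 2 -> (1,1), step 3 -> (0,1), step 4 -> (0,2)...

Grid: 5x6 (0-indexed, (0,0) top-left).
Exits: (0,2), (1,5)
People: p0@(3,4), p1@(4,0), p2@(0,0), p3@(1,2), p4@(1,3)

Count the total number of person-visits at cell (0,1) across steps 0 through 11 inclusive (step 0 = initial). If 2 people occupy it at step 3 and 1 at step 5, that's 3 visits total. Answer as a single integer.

Answer: 2

Derivation:
Step 0: p0@(3,4) p1@(4,0) p2@(0,0) p3@(1,2) p4@(1,3) -> at (0,1): 0 [-], cum=0
Step 1: p0@(2,4) p1@(3,0) p2@(0,1) p3@ESC p4@(0,3) -> at (0,1): 1 [p2], cum=1
Step 2: p0@(1,4) p1@(2,0) p2@ESC p3@ESC p4@ESC -> at (0,1): 0 [-], cum=1
Step 3: p0@ESC p1@(1,0) p2@ESC p3@ESC p4@ESC -> at (0,1): 0 [-], cum=1
Step 4: p0@ESC p1@(0,0) p2@ESC p3@ESC p4@ESC -> at (0,1): 0 [-], cum=1
Step 5: p0@ESC p1@(0,1) p2@ESC p3@ESC p4@ESC -> at (0,1): 1 [p1], cum=2
Step 6: p0@ESC p1@ESC p2@ESC p3@ESC p4@ESC -> at (0,1): 0 [-], cum=2
Total visits = 2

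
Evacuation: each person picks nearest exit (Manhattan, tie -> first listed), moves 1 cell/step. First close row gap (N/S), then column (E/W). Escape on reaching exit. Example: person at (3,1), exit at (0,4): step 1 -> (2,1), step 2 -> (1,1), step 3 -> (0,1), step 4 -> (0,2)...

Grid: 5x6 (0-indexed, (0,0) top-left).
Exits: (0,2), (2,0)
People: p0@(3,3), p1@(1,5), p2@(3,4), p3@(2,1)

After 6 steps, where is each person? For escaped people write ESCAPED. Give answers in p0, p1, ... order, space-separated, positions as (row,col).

Step 1: p0:(3,3)->(2,3) | p1:(1,5)->(0,5) | p2:(3,4)->(2,4) | p3:(2,1)->(2,0)->EXIT
Step 2: p0:(2,3)->(1,3) | p1:(0,5)->(0,4) | p2:(2,4)->(1,4) | p3:escaped
Step 3: p0:(1,3)->(0,3) | p1:(0,4)->(0,3) | p2:(1,4)->(0,4) | p3:escaped
Step 4: p0:(0,3)->(0,2)->EXIT | p1:(0,3)->(0,2)->EXIT | p2:(0,4)->(0,3) | p3:escaped
Step 5: p0:escaped | p1:escaped | p2:(0,3)->(0,2)->EXIT | p3:escaped

ESCAPED ESCAPED ESCAPED ESCAPED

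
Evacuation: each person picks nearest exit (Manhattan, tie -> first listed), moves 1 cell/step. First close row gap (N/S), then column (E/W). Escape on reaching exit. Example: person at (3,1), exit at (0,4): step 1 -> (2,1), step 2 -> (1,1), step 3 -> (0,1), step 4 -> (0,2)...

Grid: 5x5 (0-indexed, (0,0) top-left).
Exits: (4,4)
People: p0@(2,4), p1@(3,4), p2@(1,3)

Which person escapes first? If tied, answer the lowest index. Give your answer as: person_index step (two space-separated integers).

Answer: 1 1

Derivation:
Step 1: p0:(2,4)->(3,4) | p1:(3,4)->(4,4)->EXIT | p2:(1,3)->(2,3)
Step 2: p0:(3,4)->(4,4)->EXIT | p1:escaped | p2:(2,3)->(3,3)
Step 3: p0:escaped | p1:escaped | p2:(3,3)->(4,3)
Step 4: p0:escaped | p1:escaped | p2:(4,3)->(4,4)->EXIT
Exit steps: [2, 1, 4]
First to escape: p1 at step 1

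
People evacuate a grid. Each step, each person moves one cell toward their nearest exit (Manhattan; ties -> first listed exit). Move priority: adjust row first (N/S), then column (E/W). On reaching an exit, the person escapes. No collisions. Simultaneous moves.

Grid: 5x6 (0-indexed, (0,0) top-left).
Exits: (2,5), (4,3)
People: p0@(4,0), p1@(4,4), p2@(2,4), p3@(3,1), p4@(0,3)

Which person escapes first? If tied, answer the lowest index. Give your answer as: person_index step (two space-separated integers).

Step 1: p0:(4,0)->(4,1) | p1:(4,4)->(4,3)->EXIT | p2:(2,4)->(2,5)->EXIT | p3:(3,1)->(4,1) | p4:(0,3)->(1,3)
Step 2: p0:(4,1)->(4,2) | p1:escaped | p2:escaped | p3:(4,1)->(4,2) | p4:(1,3)->(2,3)
Step 3: p0:(4,2)->(4,3)->EXIT | p1:escaped | p2:escaped | p3:(4,2)->(4,3)->EXIT | p4:(2,3)->(2,4)
Step 4: p0:escaped | p1:escaped | p2:escaped | p3:escaped | p4:(2,4)->(2,5)->EXIT
Exit steps: [3, 1, 1, 3, 4]
First to escape: p1 at step 1

Answer: 1 1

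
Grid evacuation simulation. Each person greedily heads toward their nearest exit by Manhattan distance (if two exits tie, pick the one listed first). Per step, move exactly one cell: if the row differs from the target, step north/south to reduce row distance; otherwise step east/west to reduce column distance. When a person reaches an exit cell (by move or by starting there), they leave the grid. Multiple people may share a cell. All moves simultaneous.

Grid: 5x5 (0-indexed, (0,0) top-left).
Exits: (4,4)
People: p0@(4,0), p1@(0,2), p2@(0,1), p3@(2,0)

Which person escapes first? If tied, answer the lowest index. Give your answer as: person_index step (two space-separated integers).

Step 1: p0:(4,0)->(4,1) | p1:(0,2)->(1,2) | p2:(0,1)->(1,1) | p3:(2,0)->(3,0)
Step 2: p0:(4,1)->(4,2) | p1:(1,2)->(2,2) | p2:(1,1)->(2,1) | p3:(3,0)->(4,0)
Step 3: p0:(4,2)->(4,3) | p1:(2,2)->(3,2) | p2:(2,1)->(3,1) | p3:(4,0)->(4,1)
Step 4: p0:(4,3)->(4,4)->EXIT | p1:(3,2)->(4,2) | p2:(3,1)->(4,1) | p3:(4,1)->(4,2)
Step 5: p0:escaped | p1:(4,2)->(4,3) | p2:(4,1)->(4,2) | p3:(4,2)->(4,3)
Step 6: p0:escaped | p1:(4,3)->(4,4)->EXIT | p2:(4,2)->(4,3) | p3:(4,3)->(4,4)->EXIT
Step 7: p0:escaped | p1:escaped | p2:(4,3)->(4,4)->EXIT | p3:escaped
Exit steps: [4, 6, 7, 6]
First to escape: p0 at step 4

Answer: 0 4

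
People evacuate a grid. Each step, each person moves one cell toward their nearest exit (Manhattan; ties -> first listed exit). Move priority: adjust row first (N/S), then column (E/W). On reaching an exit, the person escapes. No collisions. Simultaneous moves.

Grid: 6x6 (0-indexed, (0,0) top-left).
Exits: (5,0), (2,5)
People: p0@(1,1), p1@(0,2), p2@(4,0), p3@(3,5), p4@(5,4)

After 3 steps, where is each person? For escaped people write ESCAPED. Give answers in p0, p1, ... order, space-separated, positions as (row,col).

Step 1: p0:(1,1)->(2,1) | p1:(0,2)->(1,2) | p2:(4,0)->(5,0)->EXIT | p3:(3,5)->(2,5)->EXIT | p4:(5,4)->(5,3)
Step 2: p0:(2,1)->(3,1) | p1:(1,2)->(2,2) | p2:escaped | p3:escaped | p4:(5,3)->(5,2)
Step 3: p0:(3,1)->(4,1) | p1:(2,2)->(2,3) | p2:escaped | p3:escaped | p4:(5,2)->(5,1)

(4,1) (2,3) ESCAPED ESCAPED (5,1)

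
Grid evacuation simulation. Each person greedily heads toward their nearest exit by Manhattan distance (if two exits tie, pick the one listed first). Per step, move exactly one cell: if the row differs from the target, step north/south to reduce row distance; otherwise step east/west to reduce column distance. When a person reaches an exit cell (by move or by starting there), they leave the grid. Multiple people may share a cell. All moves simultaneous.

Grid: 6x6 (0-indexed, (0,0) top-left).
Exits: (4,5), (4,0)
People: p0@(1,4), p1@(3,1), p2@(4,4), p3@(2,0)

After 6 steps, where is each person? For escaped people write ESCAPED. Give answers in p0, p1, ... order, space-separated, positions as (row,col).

Step 1: p0:(1,4)->(2,4) | p1:(3,1)->(4,1) | p2:(4,4)->(4,5)->EXIT | p3:(2,0)->(3,0)
Step 2: p0:(2,4)->(3,4) | p1:(4,1)->(4,0)->EXIT | p2:escaped | p3:(3,0)->(4,0)->EXIT
Step 3: p0:(3,4)->(4,4) | p1:escaped | p2:escaped | p3:escaped
Step 4: p0:(4,4)->(4,5)->EXIT | p1:escaped | p2:escaped | p3:escaped

ESCAPED ESCAPED ESCAPED ESCAPED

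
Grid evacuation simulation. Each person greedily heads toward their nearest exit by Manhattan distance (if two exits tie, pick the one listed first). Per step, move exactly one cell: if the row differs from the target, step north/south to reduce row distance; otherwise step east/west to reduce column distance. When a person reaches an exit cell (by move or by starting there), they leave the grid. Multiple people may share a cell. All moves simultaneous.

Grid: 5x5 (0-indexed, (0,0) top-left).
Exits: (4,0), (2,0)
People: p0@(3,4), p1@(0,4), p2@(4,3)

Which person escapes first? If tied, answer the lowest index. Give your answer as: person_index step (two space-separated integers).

Step 1: p0:(3,4)->(4,4) | p1:(0,4)->(1,4) | p2:(4,3)->(4,2)
Step 2: p0:(4,4)->(4,3) | p1:(1,4)->(2,4) | p2:(4,2)->(4,1)
Step 3: p0:(4,3)->(4,2) | p1:(2,4)->(2,3) | p2:(4,1)->(4,0)->EXIT
Step 4: p0:(4,2)->(4,1) | p1:(2,3)->(2,2) | p2:escaped
Step 5: p0:(4,1)->(4,0)->EXIT | p1:(2,2)->(2,1) | p2:escaped
Step 6: p0:escaped | p1:(2,1)->(2,0)->EXIT | p2:escaped
Exit steps: [5, 6, 3]
First to escape: p2 at step 3

Answer: 2 3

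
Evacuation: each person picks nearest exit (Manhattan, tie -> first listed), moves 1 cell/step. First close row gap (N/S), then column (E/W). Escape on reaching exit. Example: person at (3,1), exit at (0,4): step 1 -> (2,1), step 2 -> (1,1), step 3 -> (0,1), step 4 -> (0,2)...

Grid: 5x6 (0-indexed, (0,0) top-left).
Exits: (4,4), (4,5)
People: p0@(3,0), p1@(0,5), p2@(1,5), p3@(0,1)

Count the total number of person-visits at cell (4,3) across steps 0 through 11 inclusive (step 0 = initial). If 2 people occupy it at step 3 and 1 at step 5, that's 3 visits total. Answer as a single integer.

Step 0: p0@(3,0) p1@(0,5) p2@(1,5) p3@(0,1) -> at (4,3): 0 [-], cum=0
Step 1: p0@(4,0) p1@(1,5) p2@(2,5) p3@(1,1) -> at (4,3): 0 [-], cum=0
Step 2: p0@(4,1) p1@(2,5) p2@(3,5) p3@(2,1) -> at (4,3): 0 [-], cum=0
Step 3: p0@(4,2) p1@(3,5) p2@ESC p3@(3,1) -> at (4,3): 0 [-], cum=0
Step 4: p0@(4,3) p1@ESC p2@ESC p3@(4,1) -> at (4,3): 1 [p0], cum=1
Step 5: p0@ESC p1@ESC p2@ESC p3@(4,2) -> at (4,3): 0 [-], cum=1
Step 6: p0@ESC p1@ESC p2@ESC p3@(4,3) -> at (4,3): 1 [p3], cum=2
Step 7: p0@ESC p1@ESC p2@ESC p3@ESC -> at (4,3): 0 [-], cum=2
Total visits = 2

Answer: 2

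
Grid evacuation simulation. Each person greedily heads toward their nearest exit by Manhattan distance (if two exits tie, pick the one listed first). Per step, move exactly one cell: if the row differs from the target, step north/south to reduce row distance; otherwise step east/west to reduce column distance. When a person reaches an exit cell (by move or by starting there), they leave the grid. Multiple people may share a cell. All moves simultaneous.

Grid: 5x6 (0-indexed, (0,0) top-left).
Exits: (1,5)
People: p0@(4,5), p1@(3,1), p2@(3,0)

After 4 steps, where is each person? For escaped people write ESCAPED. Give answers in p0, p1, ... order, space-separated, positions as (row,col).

Step 1: p0:(4,5)->(3,5) | p1:(3,1)->(2,1) | p2:(3,0)->(2,0)
Step 2: p0:(3,5)->(2,5) | p1:(2,1)->(1,1) | p2:(2,0)->(1,0)
Step 3: p0:(2,5)->(1,5)->EXIT | p1:(1,1)->(1,2) | p2:(1,0)->(1,1)
Step 4: p0:escaped | p1:(1,2)->(1,3) | p2:(1,1)->(1,2)

ESCAPED (1,3) (1,2)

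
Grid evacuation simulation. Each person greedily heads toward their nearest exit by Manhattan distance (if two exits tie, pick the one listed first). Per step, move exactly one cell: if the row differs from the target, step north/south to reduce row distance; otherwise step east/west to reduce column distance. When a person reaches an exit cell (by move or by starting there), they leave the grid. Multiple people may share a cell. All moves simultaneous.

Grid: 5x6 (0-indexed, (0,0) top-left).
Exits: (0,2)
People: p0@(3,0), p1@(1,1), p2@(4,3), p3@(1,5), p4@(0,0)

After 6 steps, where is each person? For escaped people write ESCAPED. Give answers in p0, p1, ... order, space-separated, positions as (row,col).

Step 1: p0:(3,0)->(2,0) | p1:(1,1)->(0,1) | p2:(4,3)->(3,3) | p3:(1,5)->(0,5) | p4:(0,0)->(0,1)
Step 2: p0:(2,0)->(1,0) | p1:(0,1)->(0,2)->EXIT | p2:(3,3)->(2,3) | p3:(0,5)->(0,4) | p4:(0,1)->(0,2)->EXIT
Step 3: p0:(1,0)->(0,0) | p1:escaped | p2:(2,3)->(1,3) | p3:(0,4)->(0,3) | p4:escaped
Step 4: p0:(0,0)->(0,1) | p1:escaped | p2:(1,3)->(0,3) | p3:(0,3)->(0,2)->EXIT | p4:escaped
Step 5: p0:(0,1)->(0,2)->EXIT | p1:escaped | p2:(0,3)->(0,2)->EXIT | p3:escaped | p4:escaped

ESCAPED ESCAPED ESCAPED ESCAPED ESCAPED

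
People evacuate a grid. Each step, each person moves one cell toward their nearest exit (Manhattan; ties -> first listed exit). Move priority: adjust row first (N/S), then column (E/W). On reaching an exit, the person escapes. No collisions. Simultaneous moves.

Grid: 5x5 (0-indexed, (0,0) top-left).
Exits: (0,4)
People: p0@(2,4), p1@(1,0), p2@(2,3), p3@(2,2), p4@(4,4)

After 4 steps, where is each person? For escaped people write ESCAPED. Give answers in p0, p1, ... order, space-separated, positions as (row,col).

Step 1: p0:(2,4)->(1,4) | p1:(1,0)->(0,0) | p2:(2,3)->(1,3) | p3:(2,2)->(1,2) | p4:(4,4)->(3,4)
Step 2: p0:(1,4)->(0,4)->EXIT | p1:(0,0)->(0,1) | p2:(1,3)->(0,3) | p3:(1,2)->(0,2) | p4:(3,4)->(2,4)
Step 3: p0:escaped | p1:(0,1)->(0,2) | p2:(0,3)->(0,4)->EXIT | p3:(0,2)->(0,3) | p4:(2,4)->(1,4)
Step 4: p0:escaped | p1:(0,2)->(0,3) | p2:escaped | p3:(0,3)->(0,4)->EXIT | p4:(1,4)->(0,4)->EXIT

ESCAPED (0,3) ESCAPED ESCAPED ESCAPED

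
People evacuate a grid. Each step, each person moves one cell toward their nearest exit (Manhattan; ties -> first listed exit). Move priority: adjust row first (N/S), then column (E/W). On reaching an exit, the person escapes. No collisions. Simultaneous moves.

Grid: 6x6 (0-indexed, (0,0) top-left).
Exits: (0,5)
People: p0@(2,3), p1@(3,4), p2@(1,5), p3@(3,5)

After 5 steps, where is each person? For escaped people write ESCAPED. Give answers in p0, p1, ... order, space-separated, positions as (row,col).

Step 1: p0:(2,3)->(1,3) | p1:(3,4)->(2,4) | p2:(1,5)->(0,5)->EXIT | p3:(3,5)->(2,5)
Step 2: p0:(1,3)->(0,3) | p1:(2,4)->(1,4) | p2:escaped | p3:(2,5)->(1,5)
Step 3: p0:(0,3)->(0,4) | p1:(1,4)->(0,4) | p2:escaped | p3:(1,5)->(0,5)->EXIT
Step 4: p0:(0,4)->(0,5)->EXIT | p1:(0,4)->(0,5)->EXIT | p2:escaped | p3:escaped

ESCAPED ESCAPED ESCAPED ESCAPED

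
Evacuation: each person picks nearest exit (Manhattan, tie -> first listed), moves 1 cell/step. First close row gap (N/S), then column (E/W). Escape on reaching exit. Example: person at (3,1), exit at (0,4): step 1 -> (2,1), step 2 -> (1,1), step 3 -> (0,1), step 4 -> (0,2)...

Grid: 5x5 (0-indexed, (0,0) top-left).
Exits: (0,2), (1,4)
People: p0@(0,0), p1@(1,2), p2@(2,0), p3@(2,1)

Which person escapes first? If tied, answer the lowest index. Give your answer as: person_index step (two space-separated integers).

Answer: 1 1

Derivation:
Step 1: p0:(0,0)->(0,1) | p1:(1,2)->(0,2)->EXIT | p2:(2,0)->(1,0) | p3:(2,1)->(1,1)
Step 2: p0:(0,1)->(0,2)->EXIT | p1:escaped | p2:(1,0)->(0,0) | p3:(1,1)->(0,1)
Step 3: p0:escaped | p1:escaped | p2:(0,0)->(0,1) | p3:(0,1)->(0,2)->EXIT
Step 4: p0:escaped | p1:escaped | p2:(0,1)->(0,2)->EXIT | p3:escaped
Exit steps: [2, 1, 4, 3]
First to escape: p1 at step 1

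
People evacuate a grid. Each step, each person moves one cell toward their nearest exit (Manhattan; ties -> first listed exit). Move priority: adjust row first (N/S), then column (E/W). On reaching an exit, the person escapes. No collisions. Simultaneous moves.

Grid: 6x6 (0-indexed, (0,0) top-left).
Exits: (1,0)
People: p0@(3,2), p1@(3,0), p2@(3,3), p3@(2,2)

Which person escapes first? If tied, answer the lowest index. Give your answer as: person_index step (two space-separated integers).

Step 1: p0:(3,2)->(2,2) | p1:(3,0)->(2,0) | p2:(3,3)->(2,3) | p3:(2,2)->(1,2)
Step 2: p0:(2,2)->(1,2) | p1:(2,0)->(1,0)->EXIT | p2:(2,3)->(1,3) | p3:(1,2)->(1,1)
Step 3: p0:(1,2)->(1,1) | p1:escaped | p2:(1,3)->(1,2) | p3:(1,1)->(1,0)->EXIT
Step 4: p0:(1,1)->(1,0)->EXIT | p1:escaped | p2:(1,2)->(1,1) | p3:escaped
Step 5: p0:escaped | p1:escaped | p2:(1,1)->(1,0)->EXIT | p3:escaped
Exit steps: [4, 2, 5, 3]
First to escape: p1 at step 2

Answer: 1 2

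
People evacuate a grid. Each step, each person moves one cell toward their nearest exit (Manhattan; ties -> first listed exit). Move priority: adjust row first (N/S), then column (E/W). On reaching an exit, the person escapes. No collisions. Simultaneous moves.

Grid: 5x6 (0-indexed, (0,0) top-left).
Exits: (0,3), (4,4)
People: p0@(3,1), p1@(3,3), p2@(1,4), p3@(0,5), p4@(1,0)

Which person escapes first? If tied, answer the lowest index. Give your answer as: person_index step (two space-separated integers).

Answer: 1 2

Derivation:
Step 1: p0:(3,1)->(4,1) | p1:(3,3)->(4,3) | p2:(1,4)->(0,4) | p3:(0,5)->(0,4) | p4:(1,0)->(0,0)
Step 2: p0:(4,1)->(4,2) | p1:(4,3)->(4,4)->EXIT | p2:(0,4)->(0,3)->EXIT | p3:(0,4)->(0,3)->EXIT | p4:(0,0)->(0,1)
Step 3: p0:(4,2)->(4,3) | p1:escaped | p2:escaped | p3:escaped | p4:(0,1)->(0,2)
Step 4: p0:(4,3)->(4,4)->EXIT | p1:escaped | p2:escaped | p3:escaped | p4:(0,2)->(0,3)->EXIT
Exit steps: [4, 2, 2, 2, 4]
First to escape: p1 at step 2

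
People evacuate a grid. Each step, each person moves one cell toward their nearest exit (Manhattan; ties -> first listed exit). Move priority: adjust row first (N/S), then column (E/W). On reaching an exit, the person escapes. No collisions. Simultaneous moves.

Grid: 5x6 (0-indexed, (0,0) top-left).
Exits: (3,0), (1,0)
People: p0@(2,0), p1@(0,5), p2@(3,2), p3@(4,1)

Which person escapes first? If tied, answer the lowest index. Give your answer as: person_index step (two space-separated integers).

Answer: 0 1

Derivation:
Step 1: p0:(2,0)->(3,0)->EXIT | p1:(0,5)->(1,5) | p2:(3,2)->(3,1) | p3:(4,1)->(3,1)
Step 2: p0:escaped | p1:(1,5)->(1,4) | p2:(3,1)->(3,0)->EXIT | p3:(3,1)->(3,0)->EXIT
Step 3: p0:escaped | p1:(1,4)->(1,3) | p2:escaped | p3:escaped
Step 4: p0:escaped | p1:(1,3)->(1,2) | p2:escaped | p3:escaped
Step 5: p0:escaped | p1:(1,2)->(1,1) | p2:escaped | p3:escaped
Step 6: p0:escaped | p1:(1,1)->(1,0)->EXIT | p2:escaped | p3:escaped
Exit steps: [1, 6, 2, 2]
First to escape: p0 at step 1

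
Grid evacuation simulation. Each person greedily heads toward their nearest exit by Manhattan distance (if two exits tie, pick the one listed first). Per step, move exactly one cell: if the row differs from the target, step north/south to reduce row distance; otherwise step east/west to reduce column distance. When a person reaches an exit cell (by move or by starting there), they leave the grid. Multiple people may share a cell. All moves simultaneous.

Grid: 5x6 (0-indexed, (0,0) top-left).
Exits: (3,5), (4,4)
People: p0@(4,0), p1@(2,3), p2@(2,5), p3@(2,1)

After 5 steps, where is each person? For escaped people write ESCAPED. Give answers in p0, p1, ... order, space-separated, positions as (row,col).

Step 1: p0:(4,0)->(4,1) | p1:(2,3)->(3,3) | p2:(2,5)->(3,5)->EXIT | p3:(2,1)->(3,1)
Step 2: p0:(4,1)->(4,2) | p1:(3,3)->(3,4) | p2:escaped | p3:(3,1)->(3,2)
Step 3: p0:(4,2)->(4,3) | p1:(3,4)->(3,5)->EXIT | p2:escaped | p3:(3,2)->(3,3)
Step 4: p0:(4,3)->(4,4)->EXIT | p1:escaped | p2:escaped | p3:(3,3)->(3,4)
Step 5: p0:escaped | p1:escaped | p2:escaped | p3:(3,4)->(3,5)->EXIT

ESCAPED ESCAPED ESCAPED ESCAPED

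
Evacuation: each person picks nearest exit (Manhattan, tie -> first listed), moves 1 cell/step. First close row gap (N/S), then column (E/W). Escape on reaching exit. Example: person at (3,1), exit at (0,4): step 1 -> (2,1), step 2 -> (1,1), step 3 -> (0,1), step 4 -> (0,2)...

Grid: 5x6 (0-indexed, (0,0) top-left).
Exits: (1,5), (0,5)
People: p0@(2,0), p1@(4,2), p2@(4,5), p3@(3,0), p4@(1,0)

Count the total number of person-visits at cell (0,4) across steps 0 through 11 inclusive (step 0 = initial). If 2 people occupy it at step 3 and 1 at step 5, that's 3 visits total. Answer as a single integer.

Step 0: p0@(2,0) p1@(4,2) p2@(4,5) p3@(3,0) p4@(1,0) -> at (0,4): 0 [-], cum=0
Step 1: p0@(1,0) p1@(3,2) p2@(3,5) p3@(2,0) p4@(1,1) -> at (0,4): 0 [-], cum=0
Step 2: p0@(1,1) p1@(2,2) p2@(2,5) p3@(1,0) p4@(1,2) -> at (0,4): 0 [-], cum=0
Step 3: p0@(1,2) p1@(1,2) p2@ESC p3@(1,1) p4@(1,3) -> at (0,4): 0 [-], cum=0
Step 4: p0@(1,3) p1@(1,3) p2@ESC p3@(1,2) p4@(1,4) -> at (0,4): 0 [-], cum=0
Step 5: p0@(1,4) p1@(1,4) p2@ESC p3@(1,3) p4@ESC -> at (0,4): 0 [-], cum=0
Step 6: p0@ESC p1@ESC p2@ESC p3@(1,4) p4@ESC -> at (0,4): 0 [-], cum=0
Step 7: p0@ESC p1@ESC p2@ESC p3@ESC p4@ESC -> at (0,4): 0 [-], cum=0
Total visits = 0

Answer: 0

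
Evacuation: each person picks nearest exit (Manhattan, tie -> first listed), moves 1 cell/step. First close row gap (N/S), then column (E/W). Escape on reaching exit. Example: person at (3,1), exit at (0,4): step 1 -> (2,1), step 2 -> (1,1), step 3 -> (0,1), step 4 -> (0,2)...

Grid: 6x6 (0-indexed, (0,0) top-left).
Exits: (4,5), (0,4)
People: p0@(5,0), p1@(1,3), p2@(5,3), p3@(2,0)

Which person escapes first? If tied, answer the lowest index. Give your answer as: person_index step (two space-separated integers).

Step 1: p0:(5,0)->(4,0) | p1:(1,3)->(0,3) | p2:(5,3)->(4,3) | p3:(2,0)->(1,0)
Step 2: p0:(4,0)->(4,1) | p1:(0,3)->(0,4)->EXIT | p2:(4,3)->(4,4) | p3:(1,0)->(0,0)
Step 3: p0:(4,1)->(4,2) | p1:escaped | p2:(4,4)->(4,5)->EXIT | p3:(0,0)->(0,1)
Step 4: p0:(4,2)->(4,3) | p1:escaped | p2:escaped | p3:(0,1)->(0,2)
Step 5: p0:(4,3)->(4,4) | p1:escaped | p2:escaped | p3:(0,2)->(0,3)
Step 6: p0:(4,4)->(4,5)->EXIT | p1:escaped | p2:escaped | p3:(0,3)->(0,4)->EXIT
Exit steps: [6, 2, 3, 6]
First to escape: p1 at step 2

Answer: 1 2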